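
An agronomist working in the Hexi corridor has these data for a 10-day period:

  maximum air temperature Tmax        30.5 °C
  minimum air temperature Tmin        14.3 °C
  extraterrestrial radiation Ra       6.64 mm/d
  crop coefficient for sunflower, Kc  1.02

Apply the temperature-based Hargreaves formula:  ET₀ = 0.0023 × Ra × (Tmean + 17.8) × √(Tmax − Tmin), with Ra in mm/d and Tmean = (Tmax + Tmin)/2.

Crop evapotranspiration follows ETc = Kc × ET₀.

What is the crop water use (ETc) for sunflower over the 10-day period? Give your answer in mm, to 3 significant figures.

25.2 mm

Tmean = (30.5 + 14.3)/2 = 22.40 °C
ET₀ = 0.0023 × 6.64 × (22.40 + 17.8) × √16.2 = 0.0023 × 6.64 × 40.20 × 4.0249 = 2.4710 mm/d
ETc = Kc × ET₀ = 1.02 × 2.4710 = 2.5204 mm/d
Over 10 days: 2.5204 × 10 = 25.204 mm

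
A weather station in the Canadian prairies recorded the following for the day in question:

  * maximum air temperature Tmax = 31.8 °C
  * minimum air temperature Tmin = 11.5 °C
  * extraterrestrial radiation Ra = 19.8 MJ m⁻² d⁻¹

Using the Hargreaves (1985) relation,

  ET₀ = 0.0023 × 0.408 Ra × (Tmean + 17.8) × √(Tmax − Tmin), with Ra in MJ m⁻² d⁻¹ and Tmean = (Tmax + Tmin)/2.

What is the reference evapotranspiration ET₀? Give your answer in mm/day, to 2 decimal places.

3.30 mm/day

Tmean = (31.8 + 11.5)/2 = 21.65 °C
0.408 Ra = 0.408 × 19.8 = 8.0784 mm/d equivalent
ET₀ = 0.0023 × 8.0784 × (21.65 + 17.8) × √20.3 = 0.0023 × 8.0784 × 39.45 × 4.5056 = 3.3026 mm/d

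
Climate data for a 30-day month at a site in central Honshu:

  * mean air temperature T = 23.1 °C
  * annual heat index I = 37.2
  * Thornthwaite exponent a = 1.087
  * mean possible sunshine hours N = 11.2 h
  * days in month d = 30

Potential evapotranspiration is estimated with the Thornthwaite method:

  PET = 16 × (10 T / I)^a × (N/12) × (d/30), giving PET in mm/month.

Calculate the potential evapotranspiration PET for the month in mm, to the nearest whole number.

109 mm

10T/I = 10 × 23.1 / 37.2 = 6.2097
(10T/I)^a = 6.2097^1.087 = 7.2789
Uncorrected PET = 16 × 7.2789 = 116.462 mm
Correction = (N/12)(d/30) = (11.2/12)(30/30) = 0.9333
PET = 116.462 × 0.9333 = 108.694 mm/month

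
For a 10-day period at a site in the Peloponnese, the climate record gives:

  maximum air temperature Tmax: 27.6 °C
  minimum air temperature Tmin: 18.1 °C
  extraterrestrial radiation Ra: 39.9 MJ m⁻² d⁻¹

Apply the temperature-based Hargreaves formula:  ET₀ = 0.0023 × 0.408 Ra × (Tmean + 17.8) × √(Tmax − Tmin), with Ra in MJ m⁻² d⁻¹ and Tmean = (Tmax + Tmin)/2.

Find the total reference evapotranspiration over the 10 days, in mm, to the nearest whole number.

47 mm

Tmean = (27.6 + 18.1)/2 = 22.85 °C
0.408 Ra = 0.408 × 39.9 = 16.2792 mm/d equivalent
ET₀ = 0.0023 × 16.2792 × (22.85 + 17.8) × √9.5 = 0.0023 × 16.2792 × 40.65 × 3.0822 = 4.6912 mm/d
Over 10 days: 4.6912 × 10 = 46.912 mm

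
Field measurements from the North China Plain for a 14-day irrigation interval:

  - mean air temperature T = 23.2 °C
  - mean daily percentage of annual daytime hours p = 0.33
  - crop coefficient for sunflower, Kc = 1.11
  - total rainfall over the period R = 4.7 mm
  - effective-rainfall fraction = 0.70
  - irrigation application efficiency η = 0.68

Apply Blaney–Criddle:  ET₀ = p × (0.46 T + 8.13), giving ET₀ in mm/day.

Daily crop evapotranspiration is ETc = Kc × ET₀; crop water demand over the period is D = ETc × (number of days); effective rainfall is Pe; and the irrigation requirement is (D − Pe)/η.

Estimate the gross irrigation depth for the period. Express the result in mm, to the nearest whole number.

ET₀ = 0.33 × (0.46 × 23.2 + 8.13) = 0.33 × 18.802 = 6.2047 mm/d
ETc = Kc × ET₀ = 1.11 × 6.2047 = 6.8872 mm/d
Crop demand D = ETc × 14 d = 6.8872 × 14 = 96.421 mm
Pe = 0.70 × 4.7 = 3.290 mm
D − Pe = 96.421 − 3.290 = 93.131 mm
Gross irrigation = 93.131 / 0.68 = 136.957 mm

137 mm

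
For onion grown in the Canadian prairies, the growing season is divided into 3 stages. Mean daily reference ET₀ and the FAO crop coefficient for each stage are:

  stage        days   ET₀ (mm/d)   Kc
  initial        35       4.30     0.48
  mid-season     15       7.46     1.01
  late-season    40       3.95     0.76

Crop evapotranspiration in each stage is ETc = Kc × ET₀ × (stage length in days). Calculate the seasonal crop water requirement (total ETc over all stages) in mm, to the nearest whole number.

initial: 0.48 × 4.30 × 35 = 72.24 mm
mid-season: 1.01 × 7.46 × 15 = 113.02 mm
late-season: 0.76 × 3.95 × 40 = 120.08 mm
Seasonal total = 305.34 mm

305 mm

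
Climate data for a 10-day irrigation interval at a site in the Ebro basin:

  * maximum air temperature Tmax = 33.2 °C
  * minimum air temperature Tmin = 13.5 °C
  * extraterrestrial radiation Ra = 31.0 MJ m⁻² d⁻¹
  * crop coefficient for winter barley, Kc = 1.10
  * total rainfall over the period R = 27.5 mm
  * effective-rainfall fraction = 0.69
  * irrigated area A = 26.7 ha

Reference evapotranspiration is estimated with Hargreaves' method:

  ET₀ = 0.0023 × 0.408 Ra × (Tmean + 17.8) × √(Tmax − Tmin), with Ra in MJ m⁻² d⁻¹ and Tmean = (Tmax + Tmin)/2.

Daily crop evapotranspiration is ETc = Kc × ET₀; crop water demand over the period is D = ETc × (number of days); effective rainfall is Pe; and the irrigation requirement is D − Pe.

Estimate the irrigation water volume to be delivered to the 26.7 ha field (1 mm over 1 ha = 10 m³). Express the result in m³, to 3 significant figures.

10500 m³

Tmean = (33.2 + 13.5)/2 = 23.35 °C
0.408 Ra = 0.408 × 31.0 = 12.6480 mm/d equivalent
ET₀ = 0.0023 × 12.6480 × (23.35 + 17.8) × √19.7 = 0.0023 × 12.6480 × 41.15 × 4.4385 = 5.3132 mm/d
ETc = Kc × ET₀ = 1.10 × 5.3132 = 5.8445 mm/d
Crop demand D = ETc × 10 d = 5.8445 × 10 = 58.445 mm
Pe = 0.69 × 27.5 = 18.975 mm
D − Pe = 58.445 − 18.975 = 39.470 mm
Volume = 39.470 mm × 26.7 ha × 10 = 10538.5 m³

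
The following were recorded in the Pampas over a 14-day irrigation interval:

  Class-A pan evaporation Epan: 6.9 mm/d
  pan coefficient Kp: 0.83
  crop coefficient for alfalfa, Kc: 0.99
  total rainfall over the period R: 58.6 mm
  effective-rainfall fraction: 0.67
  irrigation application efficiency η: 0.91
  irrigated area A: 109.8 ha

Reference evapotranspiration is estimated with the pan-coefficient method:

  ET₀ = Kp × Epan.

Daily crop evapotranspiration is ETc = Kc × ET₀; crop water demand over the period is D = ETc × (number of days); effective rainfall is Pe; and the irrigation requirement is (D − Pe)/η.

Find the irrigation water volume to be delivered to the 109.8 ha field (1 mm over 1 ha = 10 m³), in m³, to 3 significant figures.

48400 m³

ET₀ = 0.83 × 6.9 = 5.7270 mm/d
ETc = Kc × ET₀ = 0.99 × 5.7270 = 5.6697 mm/d
Crop demand D = ETc × 14 d = 5.6697 × 14 = 79.376 mm
Pe = 0.67 × 58.6 = 39.262 mm
D − Pe = 79.376 − 39.262 = 40.114 mm
Gross irrigation = 40.114 / 0.91 = 44.081 mm
Volume = 44.081 mm × 109.8 ha × 10 = 48400.9 m³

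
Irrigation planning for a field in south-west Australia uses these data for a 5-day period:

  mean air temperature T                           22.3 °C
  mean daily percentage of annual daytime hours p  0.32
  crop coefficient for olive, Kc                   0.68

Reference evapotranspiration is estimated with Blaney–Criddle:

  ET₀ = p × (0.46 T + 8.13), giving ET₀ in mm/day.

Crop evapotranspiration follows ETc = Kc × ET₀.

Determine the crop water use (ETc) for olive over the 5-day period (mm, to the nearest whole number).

20 mm

ET₀ = 0.32 × (0.46 × 22.3 + 8.13) = 0.32 × 18.388 = 5.8842 mm/d
ETc = Kc × ET₀ = 0.68 × 5.8842 = 4.0013 mm/d
Over 5 days: 4.0013 × 5 = 20.007 mm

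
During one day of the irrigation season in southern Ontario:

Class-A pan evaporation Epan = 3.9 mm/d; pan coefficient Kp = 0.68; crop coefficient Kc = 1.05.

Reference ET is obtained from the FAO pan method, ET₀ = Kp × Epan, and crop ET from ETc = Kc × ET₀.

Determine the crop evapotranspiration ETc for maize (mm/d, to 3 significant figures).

2.78 mm/d

ET₀ = 0.68 × 3.9 = 2.6520 mm/d
ETc = Kc × ET₀ = 1.05 × 2.6520 = 2.7846 mm/d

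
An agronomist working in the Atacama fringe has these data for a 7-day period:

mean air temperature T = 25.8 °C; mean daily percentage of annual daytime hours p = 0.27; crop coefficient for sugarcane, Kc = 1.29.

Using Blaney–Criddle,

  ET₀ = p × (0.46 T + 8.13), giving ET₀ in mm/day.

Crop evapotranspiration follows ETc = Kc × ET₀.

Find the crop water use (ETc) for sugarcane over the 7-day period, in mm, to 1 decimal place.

ET₀ = 0.27 × (0.46 × 25.8 + 8.13) = 0.27 × 19.998 = 5.3995 mm/d
ETc = Kc × ET₀ = 1.29 × 5.3995 = 6.9654 mm/d
Over 7 days: 6.9654 × 7 = 48.758 mm

48.8 mm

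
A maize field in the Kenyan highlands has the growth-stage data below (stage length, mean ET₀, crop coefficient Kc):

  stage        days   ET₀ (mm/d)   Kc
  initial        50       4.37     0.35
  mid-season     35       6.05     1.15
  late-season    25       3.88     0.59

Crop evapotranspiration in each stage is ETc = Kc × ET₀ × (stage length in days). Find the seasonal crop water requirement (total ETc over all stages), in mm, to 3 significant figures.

initial: 0.35 × 4.37 × 50 = 76.48 mm
mid-season: 1.15 × 6.05 × 35 = 243.51 mm
late-season: 0.59 × 3.88 × 25 = 57.23 mm
Seasonal total = 377.22 mm

377 mm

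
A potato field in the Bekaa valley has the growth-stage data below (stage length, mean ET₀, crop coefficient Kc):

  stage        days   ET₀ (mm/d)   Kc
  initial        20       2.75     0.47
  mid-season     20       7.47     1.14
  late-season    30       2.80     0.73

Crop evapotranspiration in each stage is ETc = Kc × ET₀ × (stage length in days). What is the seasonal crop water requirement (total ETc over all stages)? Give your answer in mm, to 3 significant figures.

257 mm

initial: 0.47 × 2.75 × 20 = 25.85 mm
mid-season: 1.14 × 7.47 × 20 = 170.32 mm
late-season: 0.73 × 2.80 × 30 = 61.32 mm
Seasonal total = 257.49 mm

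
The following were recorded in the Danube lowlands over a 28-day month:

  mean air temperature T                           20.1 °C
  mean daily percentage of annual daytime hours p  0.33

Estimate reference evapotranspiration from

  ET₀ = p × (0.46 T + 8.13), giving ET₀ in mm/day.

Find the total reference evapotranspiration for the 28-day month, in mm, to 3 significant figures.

161 mm

ET₀ = 0.33 × (0.46 × 20.1 + 8.13) = 0.33 × 17.376 = 5.7341 mm/d
Monthly total = 5.7341 × 28 = 160.555 mm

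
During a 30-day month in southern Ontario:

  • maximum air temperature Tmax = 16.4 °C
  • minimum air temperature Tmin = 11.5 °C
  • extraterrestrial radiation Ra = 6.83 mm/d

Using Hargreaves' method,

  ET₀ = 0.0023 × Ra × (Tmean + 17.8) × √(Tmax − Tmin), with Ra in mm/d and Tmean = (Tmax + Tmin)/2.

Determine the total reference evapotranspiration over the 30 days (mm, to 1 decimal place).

Tmean = (16.4 + 11.5)/2 = 13.95 °C
ET₀ = 0.0023 × 6.83 × (13.95 + 17.8) × √4.9 = 0.0023 × 6.83 × 31.75 × 2.2136 = 1.1041 mm/d
Over 30 days: 1.1041 × 30 = 33.123 mm

33.1 mm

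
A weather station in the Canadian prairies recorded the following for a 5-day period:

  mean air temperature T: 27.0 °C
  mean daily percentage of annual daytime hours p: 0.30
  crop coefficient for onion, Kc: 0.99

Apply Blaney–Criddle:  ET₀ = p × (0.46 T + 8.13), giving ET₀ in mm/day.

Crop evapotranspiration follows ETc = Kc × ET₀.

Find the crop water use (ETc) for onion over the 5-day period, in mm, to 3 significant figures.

30.5 mm

ET₀ = 0.30 × (0.46 × 27.0 + 8.13) = 0.30 × 20.550 = 6.1650 mm/d
ETc = Kc × ET₀ = 0.99 × 6.1650 = 6.1034 mm/d
Over 5 days: 6.1034 × 5 = 30.517 mm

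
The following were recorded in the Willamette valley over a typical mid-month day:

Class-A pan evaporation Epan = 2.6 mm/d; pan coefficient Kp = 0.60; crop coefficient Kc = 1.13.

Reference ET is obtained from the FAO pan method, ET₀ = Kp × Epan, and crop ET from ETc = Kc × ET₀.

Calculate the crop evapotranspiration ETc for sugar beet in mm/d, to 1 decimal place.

ET₀ = 0.60 × 2.6 = 1.5600 mm/d
ETc = Kc × ET₀ = 1.13 × 1.5600 = 1.7628 mm/d

1.8 mm/d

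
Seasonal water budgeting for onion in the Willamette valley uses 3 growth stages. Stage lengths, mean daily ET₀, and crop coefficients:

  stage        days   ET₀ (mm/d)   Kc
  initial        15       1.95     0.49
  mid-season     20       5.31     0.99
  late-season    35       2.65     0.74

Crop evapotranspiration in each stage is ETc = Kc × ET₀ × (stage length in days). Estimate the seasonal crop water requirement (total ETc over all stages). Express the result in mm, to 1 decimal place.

188.1 mm

initial: 0.49 × 1.95 × 15 = 14.33 mm
mid-season: 0.99 × 5.31 × 20 = 105.14 mm
late-season: 0.74 × 2.65 × 35 = 68.64 mm
Seasonal total = 188.11 mm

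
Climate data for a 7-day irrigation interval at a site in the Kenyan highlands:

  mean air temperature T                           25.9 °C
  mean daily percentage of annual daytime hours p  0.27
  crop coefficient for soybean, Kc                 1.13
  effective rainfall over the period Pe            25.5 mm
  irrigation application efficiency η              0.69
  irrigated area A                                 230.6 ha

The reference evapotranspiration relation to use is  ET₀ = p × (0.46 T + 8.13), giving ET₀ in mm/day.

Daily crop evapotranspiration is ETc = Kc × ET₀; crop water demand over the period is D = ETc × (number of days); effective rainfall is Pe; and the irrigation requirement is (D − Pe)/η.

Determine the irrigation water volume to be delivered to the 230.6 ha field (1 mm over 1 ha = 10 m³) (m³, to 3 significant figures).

ET₀ = 0.27 × (0.46 × 25.9 + 8.13) = 0.27 × 20.044 = 5.4119 mm/d
ETc = Kc × ET₀ = 1.13 × 5.4119 = 6.1154 mm/d
Crop demand D = ETc × 7 d = 6.1154 × 7 = 42.808 mm
D − Pe = 42.808 − 25.5 = 17.308 mm
Gross irrigation = 17.308 / 0.69 = 25.084 mm
Volume = 25.084 mm × 230.6 ha × 10 = 57843.7 m³

57800 m³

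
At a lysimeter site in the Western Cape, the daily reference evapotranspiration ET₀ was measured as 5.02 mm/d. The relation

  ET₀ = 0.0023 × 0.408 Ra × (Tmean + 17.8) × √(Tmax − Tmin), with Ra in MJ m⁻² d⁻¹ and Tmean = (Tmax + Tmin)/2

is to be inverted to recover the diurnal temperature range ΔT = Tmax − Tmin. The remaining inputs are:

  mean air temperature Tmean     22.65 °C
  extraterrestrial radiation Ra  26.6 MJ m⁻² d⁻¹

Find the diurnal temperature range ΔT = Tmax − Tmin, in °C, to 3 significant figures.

√ΔT = ET₀ / [0.0023 × 0.408 × Ra × (Tmean+17.8)] = 5.02 / (0.0023 × 10.8528 × 40.45) = 4.9718
ΔT = 4.9718² = 24.719 °C

24.7 °C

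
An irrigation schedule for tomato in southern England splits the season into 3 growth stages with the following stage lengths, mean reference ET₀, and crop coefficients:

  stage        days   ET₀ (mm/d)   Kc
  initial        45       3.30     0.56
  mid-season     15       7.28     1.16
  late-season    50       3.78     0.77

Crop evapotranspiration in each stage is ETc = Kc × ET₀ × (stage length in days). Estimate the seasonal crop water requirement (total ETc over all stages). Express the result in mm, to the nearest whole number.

initial: 0.56 × 3.30 × 45 = 83.16 mm
mid-season: 1.16 × 7.28 × 15 = 126.67 mm
late-season: 0.77 × 3.78 × 50 = 145.53 mm
Seasonal total = 355.36 mm

355 mm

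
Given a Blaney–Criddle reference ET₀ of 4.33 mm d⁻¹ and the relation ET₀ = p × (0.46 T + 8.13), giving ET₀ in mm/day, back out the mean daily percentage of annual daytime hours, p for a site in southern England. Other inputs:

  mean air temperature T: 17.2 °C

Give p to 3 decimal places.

p = ET₀ / (0.46 T + 8.13) = 4.33 / (0.46 × 17.2 + 8.13) = 4.33 / 16.042 = 0.2699

0.270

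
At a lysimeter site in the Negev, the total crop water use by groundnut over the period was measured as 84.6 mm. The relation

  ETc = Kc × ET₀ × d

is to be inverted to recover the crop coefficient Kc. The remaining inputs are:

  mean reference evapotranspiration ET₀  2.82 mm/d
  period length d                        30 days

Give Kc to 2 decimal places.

ETc = Kc × ET₀ × d  ⇒  Kc = ETc / (ET₀ × d)
Kc = 84.6 / (2.82 × 30) = 84.6 / 84.60 = 1.0000

1.00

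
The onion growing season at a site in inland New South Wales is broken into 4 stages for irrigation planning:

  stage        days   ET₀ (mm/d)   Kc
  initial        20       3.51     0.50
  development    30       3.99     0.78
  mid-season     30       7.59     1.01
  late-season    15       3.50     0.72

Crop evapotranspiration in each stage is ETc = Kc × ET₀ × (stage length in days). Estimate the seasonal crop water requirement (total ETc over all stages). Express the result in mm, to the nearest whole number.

396 mm

initial: 0.50 × 3.51 × 20 = 35.10 mm
development: 0.78 × 3.99 × 30 = 93.37 mm
mid-season: 1.01 × 7.59 × 30 = 229.98 mm
late-season: 0.72 × 3.50 × 15 = 37.80 mm
Seasonal total = 396.25 mm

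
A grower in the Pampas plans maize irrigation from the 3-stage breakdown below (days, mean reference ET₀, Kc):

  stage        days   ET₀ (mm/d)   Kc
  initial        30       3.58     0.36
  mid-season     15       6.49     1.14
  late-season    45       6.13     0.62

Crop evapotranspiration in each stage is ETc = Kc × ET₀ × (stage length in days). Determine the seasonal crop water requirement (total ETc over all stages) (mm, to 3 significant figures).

initial: 0.36 × 3.58 × 30 = 38.66 mm
mid-season: 1.14 × 6.49 × 15 = 110.98 mm
late-season: 0.62 × 6.13 × 45 = 171.03 mm
Seasonal total = 320.67 mm

321 mm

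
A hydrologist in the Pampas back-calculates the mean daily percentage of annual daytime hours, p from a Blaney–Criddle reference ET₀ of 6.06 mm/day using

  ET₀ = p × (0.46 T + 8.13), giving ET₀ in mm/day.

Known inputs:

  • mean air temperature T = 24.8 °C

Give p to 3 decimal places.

0.310

p = ET₀ / (0.46 T + 8.13) = 6.06 / (0.46 × 24.8 + 8.13) = 6.06 / 19.538 = 0.3102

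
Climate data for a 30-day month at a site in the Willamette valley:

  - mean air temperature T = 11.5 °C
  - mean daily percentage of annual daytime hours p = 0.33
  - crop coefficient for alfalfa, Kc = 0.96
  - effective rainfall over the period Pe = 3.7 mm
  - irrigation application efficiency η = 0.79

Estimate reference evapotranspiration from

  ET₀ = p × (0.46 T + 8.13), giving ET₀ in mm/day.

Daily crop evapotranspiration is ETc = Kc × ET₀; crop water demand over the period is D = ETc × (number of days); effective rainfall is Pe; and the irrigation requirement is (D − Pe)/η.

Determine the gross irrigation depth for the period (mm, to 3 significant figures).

ET₀ = 0.33 × (0.46 × 11.5 + 8.13) = 0.33 × 13.420 = 4.4286 mm/d
ETc = Kc × ET₀ = 0.96 × 4.4286 = 4.2515 mm/d
Crop demand D = ETc × 30 d = 4.2515 × 30 = 127.545 mm
D − Pe = 127.545 − 3.7 = 123.845 mm
Gross irrigation = 123.845 / 0.79 = 156.766 mm

157 mm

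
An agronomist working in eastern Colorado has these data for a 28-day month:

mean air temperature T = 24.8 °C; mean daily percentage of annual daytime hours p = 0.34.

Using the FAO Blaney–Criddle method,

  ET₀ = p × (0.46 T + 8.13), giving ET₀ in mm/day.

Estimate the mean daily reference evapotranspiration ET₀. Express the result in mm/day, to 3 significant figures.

ET₀ = 0.34 × (0.46 × 24.8 + 8.13) = 0.34 × 19.538 = 6.6429 mm/d

6.64 mm/day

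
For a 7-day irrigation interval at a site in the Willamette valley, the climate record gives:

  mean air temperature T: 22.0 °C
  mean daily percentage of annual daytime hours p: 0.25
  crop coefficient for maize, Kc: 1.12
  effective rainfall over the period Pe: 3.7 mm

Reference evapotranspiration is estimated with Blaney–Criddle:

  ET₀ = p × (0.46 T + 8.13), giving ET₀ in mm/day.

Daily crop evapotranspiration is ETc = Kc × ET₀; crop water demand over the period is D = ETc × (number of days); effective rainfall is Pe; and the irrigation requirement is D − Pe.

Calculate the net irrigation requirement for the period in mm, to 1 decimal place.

32.1 mm

ET₀ = 0.25 × (0.46 × 22.0 + 8.13) = 0.25 × 18.250 = 4.5625 mm/d
ETc = Kc × ET₀ = 1.12 × 4.5625 = 5.1100 mm/d
Crop demand D = ETc × 7 d = 5.1100 × 7 = 35.770 mm
D − Pe = 35.770 − 3.7 = 32.070 mm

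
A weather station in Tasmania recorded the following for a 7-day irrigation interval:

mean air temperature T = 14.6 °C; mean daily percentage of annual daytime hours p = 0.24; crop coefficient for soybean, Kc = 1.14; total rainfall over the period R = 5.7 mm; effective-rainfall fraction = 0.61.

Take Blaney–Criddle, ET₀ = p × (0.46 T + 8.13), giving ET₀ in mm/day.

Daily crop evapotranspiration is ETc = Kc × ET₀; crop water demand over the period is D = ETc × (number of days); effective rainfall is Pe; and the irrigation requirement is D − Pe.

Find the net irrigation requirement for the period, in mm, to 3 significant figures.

ET₀ = 0.24 × (0.46 × 14.6 + 8.13) = 0.24 × 14.846 = 3.5630 mm/d
ETc = Kc × ET₀ = 1.14 × 3.5630 = 4.0618 mm/d
Crop demand D = ETc × 7 d = 4.0618 × 7 = 28.433 mm
Pe = 0.61 × 5.7 = 3.477 mm
D − Pe = 28.433 − 3.477 = 24.956 mm

25.0 mm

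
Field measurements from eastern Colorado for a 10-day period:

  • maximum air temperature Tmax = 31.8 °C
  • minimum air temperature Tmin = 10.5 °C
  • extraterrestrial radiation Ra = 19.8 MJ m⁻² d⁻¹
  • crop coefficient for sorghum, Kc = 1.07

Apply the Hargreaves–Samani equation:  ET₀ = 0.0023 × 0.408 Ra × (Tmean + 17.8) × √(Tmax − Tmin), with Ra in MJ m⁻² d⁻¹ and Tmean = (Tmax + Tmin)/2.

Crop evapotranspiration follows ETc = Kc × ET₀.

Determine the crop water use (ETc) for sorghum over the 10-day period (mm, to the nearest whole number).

Tmean = (31.8 + 10.5)/2 = 21.15 °C
0.408 Ra = 0.408 × 19.8 = 8.0784 mm/d equivalent
ET₀ = 0.0023 × 8.0784 × (21.15 + 17.8) × √21.3 = 0.0023 × 8.0784 × 38.95 × 4.6152 = 3.3400 mm/d
ETc = Kc × ET₀ = 1.07 × 3.3400 = 3.5738 mm/d
Over 10 days: 3.5738 × 10 = 35.738 mm

36 mm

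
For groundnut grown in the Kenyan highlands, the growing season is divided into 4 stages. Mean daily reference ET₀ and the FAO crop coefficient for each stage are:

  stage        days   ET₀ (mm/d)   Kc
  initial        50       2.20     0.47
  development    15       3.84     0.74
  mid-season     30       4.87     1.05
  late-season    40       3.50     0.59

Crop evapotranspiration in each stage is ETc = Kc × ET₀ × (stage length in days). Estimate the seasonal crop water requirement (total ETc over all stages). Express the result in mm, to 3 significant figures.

330 mm

initial: 0.47 × 2.20 × 50 = 51.70 mm
development: 0.74 × 3.84 × 15 = 42.62 mm
mid-season: 1.05 × 4.87 × 30 = 153.41 mm
late-season: 0.59 × 3.50 × 40 = 82.60 mm
Seasonal total = 330.33 mm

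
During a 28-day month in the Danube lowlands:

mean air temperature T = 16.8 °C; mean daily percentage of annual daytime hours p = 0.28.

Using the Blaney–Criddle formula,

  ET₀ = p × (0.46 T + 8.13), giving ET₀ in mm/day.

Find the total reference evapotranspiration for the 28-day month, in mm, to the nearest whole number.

ET₀ = 0.28 × (0.46 × 16.8 + 8.13) = 0.28 × 15.858 = 4.4402 mm/d
Monthly total = 4.4402 × 28 = 124.326 mm

124 mm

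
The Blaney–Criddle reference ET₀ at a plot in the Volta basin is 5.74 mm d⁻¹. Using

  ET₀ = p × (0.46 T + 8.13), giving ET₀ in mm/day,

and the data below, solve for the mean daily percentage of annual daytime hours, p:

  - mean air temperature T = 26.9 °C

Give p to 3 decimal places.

p = ET₀ / (0.46 T + 8.13) = 5.74 / (0.46 × 26.9 + 8.13) = 5.74 / 20.504 = 0.2799

0.280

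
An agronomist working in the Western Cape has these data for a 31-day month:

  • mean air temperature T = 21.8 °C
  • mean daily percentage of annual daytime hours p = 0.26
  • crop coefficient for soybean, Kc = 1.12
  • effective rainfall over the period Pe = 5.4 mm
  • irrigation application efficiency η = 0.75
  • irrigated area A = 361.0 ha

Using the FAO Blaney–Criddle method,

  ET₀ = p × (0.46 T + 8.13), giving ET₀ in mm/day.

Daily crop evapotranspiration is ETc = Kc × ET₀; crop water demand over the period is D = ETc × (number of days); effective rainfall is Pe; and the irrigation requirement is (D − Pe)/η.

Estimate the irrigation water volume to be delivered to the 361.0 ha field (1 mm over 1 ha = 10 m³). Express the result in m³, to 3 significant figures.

ET₀ = 0.26 × (0.46 × 21.8 + 8.13) = 0.26 × 18.158 = 4.7211 mm/d
ETc = Kc × ET₀ = 1.12 × 4.7211 = 5.2876 mm/d
Crop demand D = ETc × 31 d = 5.2876 × 31 = 163.916 mm
D − Pe = 163.916 − 5.4 = 158.516 mm
Gross irrigation = 158.516 / 0.75 = 211.355 mm
Volume = 211.355 mm × 361.0 ha × 10 = 762991.6 m³

763000 m³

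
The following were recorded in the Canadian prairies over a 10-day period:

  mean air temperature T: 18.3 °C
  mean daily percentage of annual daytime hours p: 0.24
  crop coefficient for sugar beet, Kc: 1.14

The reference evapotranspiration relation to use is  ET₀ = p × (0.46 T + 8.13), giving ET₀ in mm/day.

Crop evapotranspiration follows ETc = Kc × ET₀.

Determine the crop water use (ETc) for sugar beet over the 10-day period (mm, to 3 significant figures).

ET₀ = 0.24 × (0.46 × 18.3 + 8.13) = 0.24 × 16.548 = 3.9715 mm/d
ETc = Kc × ET₀ = 1.14 × 3.9715 = 4.5275 mm/d
Over 10 days: 4.5275 × 10 = 45.275 mm

45.3 mm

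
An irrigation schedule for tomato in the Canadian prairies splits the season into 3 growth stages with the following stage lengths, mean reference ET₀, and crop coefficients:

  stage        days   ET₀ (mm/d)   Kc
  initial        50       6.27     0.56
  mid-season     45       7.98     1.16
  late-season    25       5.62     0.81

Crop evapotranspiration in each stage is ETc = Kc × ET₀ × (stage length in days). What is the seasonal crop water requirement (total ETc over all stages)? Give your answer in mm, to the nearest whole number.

initial: 0.56 × 6.27 × 50 = 175.56 mm
mid-season: 1.16 × 7.98 × 45 = 416.56 mm
late-season: 0.81 × 5.62 × 25 = 113.81 mm
Seasonal total = 705.93 mm

706 mm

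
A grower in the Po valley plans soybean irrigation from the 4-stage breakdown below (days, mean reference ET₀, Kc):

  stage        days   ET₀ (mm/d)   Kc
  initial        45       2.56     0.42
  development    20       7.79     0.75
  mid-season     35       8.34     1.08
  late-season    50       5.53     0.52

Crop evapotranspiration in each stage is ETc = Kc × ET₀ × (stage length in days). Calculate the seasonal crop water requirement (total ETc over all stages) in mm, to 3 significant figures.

624 mm

initial: 0.42 × 2.56 × 45 = 48.38 mm
development: 0.75 × 7.79 × 20 = 116.85 mm
mid-season: 1.08 × 8.34 × 35 = 315.25 mm
late-season: 0.52 × 5.53 × 50 = 143.78 mm
Seasonal total = 624.26 mm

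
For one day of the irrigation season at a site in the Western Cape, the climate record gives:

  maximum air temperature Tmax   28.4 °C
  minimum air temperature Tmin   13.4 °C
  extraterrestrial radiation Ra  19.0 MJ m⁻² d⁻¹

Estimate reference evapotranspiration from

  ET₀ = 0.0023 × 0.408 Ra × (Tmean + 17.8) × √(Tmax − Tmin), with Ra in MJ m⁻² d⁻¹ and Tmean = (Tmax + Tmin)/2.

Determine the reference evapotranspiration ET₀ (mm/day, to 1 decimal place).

2.7 mm/day

Tmean = (28.4 + 13.4)/2 = 20.90 °C
0.408 Ra = 0.408 × 19.0 = 7.7520 mm/d equivalent
ET₀ = 0.0023 × 7.7520 × (20.90 + 17.8) × √15.0 = 0.0023 × 7.7520 × 38.70 × 3.8730 = 2.6724 mm/d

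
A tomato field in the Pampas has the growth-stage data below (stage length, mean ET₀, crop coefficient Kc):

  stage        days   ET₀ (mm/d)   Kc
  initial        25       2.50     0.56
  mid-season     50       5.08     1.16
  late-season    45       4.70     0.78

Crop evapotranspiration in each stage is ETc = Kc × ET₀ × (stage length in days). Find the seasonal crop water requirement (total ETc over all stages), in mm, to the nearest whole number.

495 mm

initial: 0.56 × 2.50 × 25 = 35.00 mm
mid-season: 1.16 × 5.08 × 50 = 294.64 mm
late-season: 0.78 × 4.70 × 45 = 164.97 mm
Seasonal total = 494.61 mm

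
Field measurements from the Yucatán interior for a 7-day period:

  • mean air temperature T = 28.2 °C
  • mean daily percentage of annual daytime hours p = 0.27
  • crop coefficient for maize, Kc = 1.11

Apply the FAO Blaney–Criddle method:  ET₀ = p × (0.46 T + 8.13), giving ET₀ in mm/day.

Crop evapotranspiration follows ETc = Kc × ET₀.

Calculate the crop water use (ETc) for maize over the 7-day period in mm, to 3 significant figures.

ET₀ = 0.27 × (0.46 × 28.2 + 8.13) = 0.27 × 21.102 = 5.6975 mm/d
ETc = Kc × ET₀ = 1.11 × 5.6975 = 6.3242 mm/d
Over 7 days: 6.3242 × 7 = 44.269 mm

44.3 mm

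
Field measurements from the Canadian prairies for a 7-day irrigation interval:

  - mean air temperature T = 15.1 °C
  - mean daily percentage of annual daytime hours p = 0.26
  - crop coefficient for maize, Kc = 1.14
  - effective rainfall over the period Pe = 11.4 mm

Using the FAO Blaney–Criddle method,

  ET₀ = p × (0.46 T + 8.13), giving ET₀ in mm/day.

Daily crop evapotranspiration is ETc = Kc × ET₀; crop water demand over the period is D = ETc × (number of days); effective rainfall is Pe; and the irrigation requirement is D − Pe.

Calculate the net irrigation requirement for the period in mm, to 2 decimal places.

ET₀ = 0.26 × (0.46 × 15.1 + 8.13) = 0.26 × 15.076 = 3.9198 mm/d
ETc = Kc × ET₀ = 1.14 × 3.9198 = 4.4686 mm/d
Crop demand D = ETc × 7 d = 4.4686 × 7 = 31.280 mm
D − Pe = 31.280 − 11.4 = 19.880 mm

19.88 mm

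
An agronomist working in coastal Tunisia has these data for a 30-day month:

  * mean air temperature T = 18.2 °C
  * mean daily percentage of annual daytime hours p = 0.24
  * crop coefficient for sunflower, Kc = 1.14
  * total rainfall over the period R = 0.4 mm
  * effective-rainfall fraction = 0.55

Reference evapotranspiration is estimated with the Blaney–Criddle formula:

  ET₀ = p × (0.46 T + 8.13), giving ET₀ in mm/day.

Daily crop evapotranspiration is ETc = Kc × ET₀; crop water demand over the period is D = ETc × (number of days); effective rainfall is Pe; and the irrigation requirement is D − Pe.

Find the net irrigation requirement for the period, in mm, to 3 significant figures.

ET₀ = 0.24 × (0.46 × 18.2 + 8.13) = 0.24 × 16.502 = 3.9605 mm/d
ETc = Kc × ET₀ = 1.14 × 3.9605 = 4.5150 mm/d
Crop demand D = ETc × 30 d = 4.5150 × 30 = 135.450 mm
Pe = 0.55 × 0.4 = 0.220 mm
D − Pe = 135.450 − 0.220 = 135.230 mm

135 mm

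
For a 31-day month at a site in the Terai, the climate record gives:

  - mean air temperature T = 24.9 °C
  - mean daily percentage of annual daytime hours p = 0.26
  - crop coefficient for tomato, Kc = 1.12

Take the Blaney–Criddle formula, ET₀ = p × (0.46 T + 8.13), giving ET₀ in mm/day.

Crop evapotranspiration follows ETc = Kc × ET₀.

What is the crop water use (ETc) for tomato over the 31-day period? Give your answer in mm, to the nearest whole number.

ET₀ = 0.26 × (0.46 × 24.9 + 8.13) = 0.26 × 19.584 = 5.0918 mm/d
ETc = Kc × ET₀ = 1.12 × 5.0918 = 5.7028 mm/d
Over 31 days: 5.7028 × 31 = 176.787 mm

177 mm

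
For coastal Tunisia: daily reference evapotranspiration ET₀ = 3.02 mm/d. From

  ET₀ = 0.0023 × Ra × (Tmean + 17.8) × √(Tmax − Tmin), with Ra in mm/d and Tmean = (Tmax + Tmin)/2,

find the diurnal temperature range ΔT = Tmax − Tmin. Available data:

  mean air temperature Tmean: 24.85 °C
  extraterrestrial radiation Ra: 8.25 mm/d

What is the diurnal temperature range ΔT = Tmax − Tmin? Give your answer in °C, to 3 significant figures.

√ΔT = ET₀ / [0.0023 × Ra × (Tmean+17.8)] = 3.02 / (0.0023 × 8.25 × 42.65) = 3.7317
ΔT = 3.7317² = 13.926 °C

13.9 °C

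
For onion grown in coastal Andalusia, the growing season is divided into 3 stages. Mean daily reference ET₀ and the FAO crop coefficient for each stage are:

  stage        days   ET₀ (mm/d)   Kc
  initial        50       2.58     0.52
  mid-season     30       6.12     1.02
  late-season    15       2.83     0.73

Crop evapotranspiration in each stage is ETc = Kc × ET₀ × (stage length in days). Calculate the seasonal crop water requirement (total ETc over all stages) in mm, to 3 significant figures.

285 mm

initial: 0.52 × 2.58 × 50 = 67.08 mm
mid-season: 1.02 × 6.12 × 30 = 187.27 mm
late-season: 0.73 × 2.83 × 15 = 30.99 mm
Seasonal total = 285.34 mm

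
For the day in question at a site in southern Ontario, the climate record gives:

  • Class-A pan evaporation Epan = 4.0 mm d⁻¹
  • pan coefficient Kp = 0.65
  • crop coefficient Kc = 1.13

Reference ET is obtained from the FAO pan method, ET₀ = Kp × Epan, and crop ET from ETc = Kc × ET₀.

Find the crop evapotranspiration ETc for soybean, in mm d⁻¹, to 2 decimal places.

2.94 mm d⁻¹

ET₀ = 0.65 × 4.0 = 2.6000 mm/d
ETc = Kc × ET₀ = 1.13 × 2.6000 = 2.9380 mm/d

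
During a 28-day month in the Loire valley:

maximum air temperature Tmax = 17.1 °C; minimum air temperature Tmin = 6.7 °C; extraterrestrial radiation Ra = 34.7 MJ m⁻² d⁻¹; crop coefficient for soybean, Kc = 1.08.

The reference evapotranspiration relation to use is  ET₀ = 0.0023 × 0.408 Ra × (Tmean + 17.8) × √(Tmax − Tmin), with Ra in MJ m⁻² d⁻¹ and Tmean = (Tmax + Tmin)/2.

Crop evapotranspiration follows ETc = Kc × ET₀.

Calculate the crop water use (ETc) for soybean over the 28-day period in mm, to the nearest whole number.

Tmean = (17.1 + 6.7)/2 = 11.90 °C
0.408 Ra = 0.408 × 34.7 = 14.1576 mm/d equivalent
ET₀ = 0.0023 × 14.1576 × (11.90 + 17.8) × √10.4 = 0.0023 × 14.1576 × 29.70 × 3.2249 = 3.1188 mm/d
ETc = Kc × ET₀ = 1.08 × 3.1188 = 3.3683 mm/d
Over 28 days: 3.3683 × 28 = 94.312 mm

94 mm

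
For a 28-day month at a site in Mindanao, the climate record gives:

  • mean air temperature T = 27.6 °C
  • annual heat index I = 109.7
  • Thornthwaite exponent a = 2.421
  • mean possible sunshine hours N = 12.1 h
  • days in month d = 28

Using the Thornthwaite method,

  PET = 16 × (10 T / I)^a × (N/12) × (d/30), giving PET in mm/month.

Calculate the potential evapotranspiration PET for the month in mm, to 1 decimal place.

140.6 mm

10T/I = 10 × 27.6 / 109.7 = 2.5160
(10T/I)^a = 2.5160^2.421 = 9.3351
Uncorrected PET = 16 × 9.3351 = 149.362 mm
Correction = (N/12)(d/30) = (12.1/12)(28/30) = 0.9411
PET = 149.362 × 0.9411 = 140.565 mm/month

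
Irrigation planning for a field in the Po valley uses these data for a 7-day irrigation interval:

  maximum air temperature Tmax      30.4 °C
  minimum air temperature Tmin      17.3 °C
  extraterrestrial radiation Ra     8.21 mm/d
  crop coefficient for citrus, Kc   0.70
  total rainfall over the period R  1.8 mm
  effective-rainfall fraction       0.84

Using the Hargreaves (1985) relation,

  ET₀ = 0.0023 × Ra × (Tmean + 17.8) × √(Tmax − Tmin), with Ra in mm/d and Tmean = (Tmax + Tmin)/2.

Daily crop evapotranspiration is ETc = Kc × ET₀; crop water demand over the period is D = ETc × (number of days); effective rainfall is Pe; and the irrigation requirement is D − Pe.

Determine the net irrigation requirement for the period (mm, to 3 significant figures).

Tmean = (30.4 + 17.3)/2 = 23.85 °C
ET₀ = 0.0023 × 8.21 × (23.85 + 17.8) × √13.1 = 0.0023 × 8.21 × 41.65 × 3.6194 = 2.8466 mm/d
ETc = Kc × ET₀ = 0.70 × 2.8466 = 1.9926 mm/d
Crop demand D = ETc × 7 d = 1.9926 × 7 = 13.948 mm
Pe = 0.84 × 1.8 = 1.512 mm
D − Pe = 13.948 − 1.512 = 12.436 mm

12.4 mm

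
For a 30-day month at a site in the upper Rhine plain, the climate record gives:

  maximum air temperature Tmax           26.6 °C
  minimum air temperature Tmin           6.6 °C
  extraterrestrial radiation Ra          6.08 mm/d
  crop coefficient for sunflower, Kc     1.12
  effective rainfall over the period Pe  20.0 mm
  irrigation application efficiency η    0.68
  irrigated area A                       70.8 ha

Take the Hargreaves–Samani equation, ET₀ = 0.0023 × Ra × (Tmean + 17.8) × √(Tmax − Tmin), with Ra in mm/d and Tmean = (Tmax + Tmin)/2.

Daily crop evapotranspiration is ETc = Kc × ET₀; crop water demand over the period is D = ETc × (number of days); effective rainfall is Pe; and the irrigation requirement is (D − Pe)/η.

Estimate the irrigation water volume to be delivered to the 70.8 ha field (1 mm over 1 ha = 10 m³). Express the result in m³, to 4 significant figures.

54440 m³

Tmean = (26.6 + 6.6)/2 = 16.60 °C
ET₀ = 0.0023 × 6.08 × (16.60 + 17.8) × √20.0 = 0.0023 × 6.08 × 34.40 × 4.4721 = 2.1513 mm/d
ETc = Kc × ET₀ = 1.12 × 2.1513 = 2.4095 mm/d
Crop demand D = ETc × 30 d = 2.4095 × 30 = 72.285 mm
D − Pe = 72.285 − 20.0 = 52.285 mm
Gross irrigation = 52.285 / 0.68 = 76.890 mm
Volume = 76.890 mm × 70.8 ha × 10 = 54438.1 m³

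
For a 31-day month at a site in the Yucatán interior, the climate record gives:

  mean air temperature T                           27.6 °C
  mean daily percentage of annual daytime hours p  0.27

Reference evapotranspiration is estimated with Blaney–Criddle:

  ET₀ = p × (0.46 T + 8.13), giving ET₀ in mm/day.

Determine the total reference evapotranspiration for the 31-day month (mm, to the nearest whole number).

ET₀ = 0.27 × (0.46 × 27.6 + 8.13) = 0.27 × 20.826 = 5.6230 mm/d
Monthly total = 5.6230 × 31 = 174.313 mm

174 mm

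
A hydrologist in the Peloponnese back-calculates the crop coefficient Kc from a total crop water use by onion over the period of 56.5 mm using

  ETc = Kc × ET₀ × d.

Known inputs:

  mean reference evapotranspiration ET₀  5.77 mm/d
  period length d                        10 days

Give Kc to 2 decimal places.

ETc = Kc × ET₀ × d  ⇒  Kc = ETc / (ET₀ × d)
Kc = 56.5 / (5.77 × 10) = 56.5 / 57.70 = 0.9792

0.98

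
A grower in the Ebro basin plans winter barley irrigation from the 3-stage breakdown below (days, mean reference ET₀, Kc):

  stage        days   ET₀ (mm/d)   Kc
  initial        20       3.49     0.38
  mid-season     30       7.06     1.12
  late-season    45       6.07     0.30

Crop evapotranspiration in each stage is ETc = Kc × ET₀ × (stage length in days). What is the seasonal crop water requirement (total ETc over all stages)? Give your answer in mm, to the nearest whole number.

346 mm

initial: 0.38 × 3.49 × 20 = 26.52 mm
mid-season: 1.12 × 7.06 × 30 = 237.22 mm
late-season: 0.30 × 6.07 × 45 = 81.95 mm
Seasonal total = 345.69 mm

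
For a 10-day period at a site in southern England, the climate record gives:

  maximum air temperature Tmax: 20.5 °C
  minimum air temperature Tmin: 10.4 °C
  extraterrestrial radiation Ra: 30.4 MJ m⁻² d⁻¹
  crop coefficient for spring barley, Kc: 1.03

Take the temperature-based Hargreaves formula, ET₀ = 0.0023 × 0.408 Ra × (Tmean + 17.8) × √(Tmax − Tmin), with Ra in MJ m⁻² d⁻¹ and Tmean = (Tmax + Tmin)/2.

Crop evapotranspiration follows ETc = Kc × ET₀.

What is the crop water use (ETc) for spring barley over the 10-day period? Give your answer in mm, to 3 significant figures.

Tmean = (20.5 + 10.4)/2 = 15.45 °C
0.408 Ra = 0.408 × 30.4 = 12.4032 mm/d equivalent
ET₀ = 0.0023 × 12.4032 × (15.45 + 17.8) × √10.1 = 0.0023 × 12.4032 × 33.25 × 3.1780 = 3.0144 mm/d
ETc = Kc × ET₀ = 1.03 × 3.0144 = 3.1048 mm/d
Over 10 days: 3.1048 × 10 = 31.048 mm

31.0 mm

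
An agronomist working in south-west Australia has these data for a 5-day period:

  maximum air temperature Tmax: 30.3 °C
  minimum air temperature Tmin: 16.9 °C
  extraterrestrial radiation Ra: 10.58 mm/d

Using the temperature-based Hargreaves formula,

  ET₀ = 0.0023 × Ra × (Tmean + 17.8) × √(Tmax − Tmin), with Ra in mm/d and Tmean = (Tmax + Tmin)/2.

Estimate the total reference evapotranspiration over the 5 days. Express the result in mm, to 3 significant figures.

18.4 mm

Tmean = (30.3 + 16.9)/2 = 23.60 °C
ET₀ = 0.0023 × 10.58 × (23.60 + 17.8) × √13.4 = 0.0023 × 10.58 × 41.40 × 3.6606 = 3.6878 mm/d
Over 5 days: 3.6878 × 5 = 18.439 mm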